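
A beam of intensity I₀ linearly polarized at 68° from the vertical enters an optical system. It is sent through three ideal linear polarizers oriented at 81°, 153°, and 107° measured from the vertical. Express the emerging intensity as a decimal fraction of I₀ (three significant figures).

I₁ = I₀ cos²(81° − 68°) = I₀ cos²(13°) = 0.9494 I₀.
I₂ = I₁ cos²(153° − 81°) = 0.9494 I₀ · cos²(72°) = 0.09066 I₀.
I₃ = I₂ cos²(107° − 153°) = 0.09066 I₀ · cos²(46°) = 0.04375 I₀.
Transmitted fraction = 0.04375.

≈ 0.0437 I₀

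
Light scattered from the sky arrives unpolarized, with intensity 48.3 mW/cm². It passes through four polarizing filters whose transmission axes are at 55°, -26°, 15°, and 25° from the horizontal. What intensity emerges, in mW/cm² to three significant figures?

Unpolarized light through the first polarizer → I₁ = 48.3 mW/cm²/2 = 24.15 mW/cm², polarized at 55°.
I₂ = I₁ · cos²(81°) = 24.15 · 0.02447 = 0.591 mW/cm².
I₃ = I₂ · cos²(41°) = 0.591 · 0.5696 = 0.3366 mW/cm².
I₄ = I₃ · cos²(10°) = 0.3366 · 0.9698 = 0.3265 mW/cm².

I ≈ 0.326 mW/cm²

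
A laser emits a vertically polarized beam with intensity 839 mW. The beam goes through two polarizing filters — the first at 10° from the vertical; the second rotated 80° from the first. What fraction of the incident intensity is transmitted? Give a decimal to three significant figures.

I₁ = 839 mW · cos²(10°) = 813.7 mW.
I₂ = I₁ · cos²(80°) = 813.7 · 0.03015 = 24.54 mW.
Transmitted fraction = 0.02924.

I/I₀ ≈ 0.0292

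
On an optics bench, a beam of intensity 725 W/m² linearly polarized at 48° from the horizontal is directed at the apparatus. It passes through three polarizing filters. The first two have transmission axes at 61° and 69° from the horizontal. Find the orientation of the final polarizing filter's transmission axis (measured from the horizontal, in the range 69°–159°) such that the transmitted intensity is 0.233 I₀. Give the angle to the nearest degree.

I₁ = I₀ cos²(61° − 48°) = I₀ cos²(13°) = 0.9494 I₀.
I₂ = I₁ cos²(69° − 61°) = 0.9494 I₀ · cos²(8°) = 0.931 I₀.
Need I₃/I₀ = 0.233, so cos²(θ − 69°) = 0.233 / 0.931 = 0.2503.
θ − 69° = arccos(√0.2503) = 60.0°, giving θ ≈ 69 + 60.0 = 129.0°.

θ ≈ 129°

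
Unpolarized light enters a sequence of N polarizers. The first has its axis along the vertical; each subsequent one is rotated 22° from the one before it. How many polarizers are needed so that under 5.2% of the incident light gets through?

First polarizer halves the unpolarized light: factor 1/2.
Each further stage multiplies by cos²(22°) = 0.8597.
After N polarizers: T = 0.5·0.8597^(N−1). Require T < 0.052 ⇒ N−1 > ln(0.052/0.5)/ln(0.8597) = 14.97, so N−1 ≥ 15 and N = 16.
Check: N=16 gives T = 0.05175 < 0.052; N=15 gives T = 0.0602.

N = 16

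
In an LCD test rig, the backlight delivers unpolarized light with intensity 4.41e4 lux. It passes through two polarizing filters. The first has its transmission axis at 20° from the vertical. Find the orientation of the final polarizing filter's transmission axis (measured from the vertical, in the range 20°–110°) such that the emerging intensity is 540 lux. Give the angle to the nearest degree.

Unpolarized light through the first polarizer → I₁ = ½ I₀, now polarized at 20°.
Target fraction: 540 / 4.41e4 lux = 0.01224 of I₀.
Need I₂/I₀ = 0.01224, so cos²(θ − 20°) = 0.01224 / 0.5 = 0.02449.
θ − 20° = arccos(√0.02449) = 81.0°, giving θ ≈ 20 + 81.0 = 101.0°.

θ ≈ 101°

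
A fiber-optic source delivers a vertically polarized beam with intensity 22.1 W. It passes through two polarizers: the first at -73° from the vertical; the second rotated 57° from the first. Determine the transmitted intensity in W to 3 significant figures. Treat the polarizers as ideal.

I₁ = 22.1 W · cos²(73°) = 1.889 W.
I₂ = I₁ · cos²(57°) = 1.889 · 0.2966 = 0.5604 W.

I ≈ 0.560 W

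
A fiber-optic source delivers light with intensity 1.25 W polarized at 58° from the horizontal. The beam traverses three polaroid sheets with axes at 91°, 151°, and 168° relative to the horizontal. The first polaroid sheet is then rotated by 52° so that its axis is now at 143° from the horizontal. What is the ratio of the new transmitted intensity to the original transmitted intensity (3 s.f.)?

I_new/I_old ≈ 0.0424

Before rotation:
By Malus's law, I₁ = I₀ cos²(91° − 58°) = I₀ cos²(33°) = 0.7034 I₀.
I₂ = I₁ cos²(151° − 91°) = 0.7034 I₀ · cos²(60°) = 0.1758 I₀.
I₃ = I₂ cos²(168° − 151°) = 0.1758 I₀ · cos²(17°) = 0.1608 I₀.
After rotation:
I₁ = I₀ cos²(143° − 58°) = I₀ cos²(85°) = 0.007596 I₀.
I₂ = I₁ cos²(151° − 143°) = 0.007596 I₀ · cos²(8°) = 0.007449 I₀.
I₃ = I₂ cos²(168° − 151°) = 0.007449 I₀ · cos²(17°) = 0.006812 I₀.
Ratio = 0.006812 / 0.1608 = 0.04236.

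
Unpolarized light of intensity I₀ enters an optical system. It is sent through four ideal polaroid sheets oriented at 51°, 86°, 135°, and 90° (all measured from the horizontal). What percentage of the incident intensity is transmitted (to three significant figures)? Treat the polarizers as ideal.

≈ 7.22%

Unpolarized light through the first polarizer → I₁ = ½ I₀, now polarized at 51°.
I₂ = I₁ cos²(86° − 51°) = 0.5 I₀ · cos²(35°) = 0.3355 I₀.
I₃ = I₂ cos²(135° − 86°) = 0.3355 I₀ · cos²(49°) = 0.1444 I₀.
I₄ = I₃ cos²(90° − 135°) = 0.1444 I₀ · cos²(45°) = 0.0722 I₀.
That is 7.22% of the incident intensity.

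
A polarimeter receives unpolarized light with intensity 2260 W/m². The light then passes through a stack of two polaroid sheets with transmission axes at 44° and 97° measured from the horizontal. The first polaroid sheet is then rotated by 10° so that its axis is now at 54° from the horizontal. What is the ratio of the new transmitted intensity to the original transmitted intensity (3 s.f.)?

I_new/I_old ≈ 1.48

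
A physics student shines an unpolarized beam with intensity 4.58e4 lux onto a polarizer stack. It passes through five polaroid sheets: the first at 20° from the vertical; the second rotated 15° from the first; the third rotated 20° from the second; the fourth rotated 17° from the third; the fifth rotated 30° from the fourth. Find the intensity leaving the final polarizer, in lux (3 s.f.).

Unpolarized light through the first polarizer → I₁ = 4.58e4 lux/2 = 2.29e+04 lux, polarized at 20°.
I₂ = I₁ · cos²(15°) = 2.29e+04 · 0.933 = 2.137e+04 lux.
I₃ = I₂ · cos²(20°) = 2.137e+04 · 0.883 = 1.887e+04 lux.
I₄ = I₃ · cos²(17°) = 1.887e+04 · 0.9145 = 1.725e+04 lux.
I₅ = I₄ · cos²(30°) = 1.725e+04 · 0.75 = 1.294e+04 lux.

I ≈ 1.29e4 lux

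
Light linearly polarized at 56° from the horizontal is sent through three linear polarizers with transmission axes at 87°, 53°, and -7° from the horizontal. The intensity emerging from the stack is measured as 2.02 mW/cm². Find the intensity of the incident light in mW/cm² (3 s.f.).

I₀ ≈ 16.0 mW/cm²

I₁ = I₀ cos²(87° − 56°) = I₀ cos²(31°) = 0.7347 I₀.
I₂ = I₁ cos²(53° − 87°) = 0.7347 I₀ · cos²(34°) = 0.505 I₀.
I₃ = I₂ cos²(-7° − 53°) = 0.505 I₀ · cos²(60°) = 0.1262 I₀.
So 2.02 mW/cm² = 0.1262 I₀, giving I₀ = 2.02/0.1262 = 16 mW/cm².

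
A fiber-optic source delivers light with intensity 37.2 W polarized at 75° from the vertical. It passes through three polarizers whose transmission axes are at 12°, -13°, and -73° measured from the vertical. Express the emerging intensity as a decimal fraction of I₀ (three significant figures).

I₁ = 37.2 W · cos²(63°) = 7.667 W.
I₂ = I₁ · cos²(25°) = 7.667 · 0.8214 = 6.298 W.
I₃ = I₂ · cos²(60°) = 6.298 · 0.25 = 1.574 W.
Transmitted fraction = 0.04232.

I/I₀ ≈ 0.0423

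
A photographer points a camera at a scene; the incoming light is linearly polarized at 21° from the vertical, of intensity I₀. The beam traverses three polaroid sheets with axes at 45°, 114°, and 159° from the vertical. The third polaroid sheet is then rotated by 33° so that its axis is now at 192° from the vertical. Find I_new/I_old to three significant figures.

I_new/I_old ≈ 0.0865

Before rotation:
I₁ = I₀ cos²(45° − 21°) = I₀ cos²(24°) = 0.8346 I₀.
I₂ = I₁ cos²(114° − 45°) = 0.8346 I₀ · cos²(69°) = 0.1072 I₀.
I₃ = I₂ cos²(159° − 114°) = 0.1072 I₀ · cos²(45°) = 0.05359 I₀.
After rotation:
I₁ = I₀ cos²(45° − 21°) = I₀ cos²(24°) = 0.8346 I₀.
I₂ = I₁ cos²(114° − 45°) = 0.8346 I₀ · cos²(69°) = 0.1072 I₀.
I₃ = I₂ cos²(192° − 114°) = 0.1072 I₀ · cos²(78°) = 0.004633 I₀.
Ratio = 0.004633 / 0.05359 = 0.08645.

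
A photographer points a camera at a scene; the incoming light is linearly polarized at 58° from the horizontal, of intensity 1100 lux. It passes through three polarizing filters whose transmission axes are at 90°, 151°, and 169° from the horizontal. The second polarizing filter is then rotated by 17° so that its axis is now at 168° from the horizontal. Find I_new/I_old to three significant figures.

I_new/I_old ≈ 0.203

Before rotation:
By Malus's law, I₁ = I₀ cos²(90° − 58°) = I₀ cos²(32°) = 0.7192 I₀.
I₂ = I₁ cos²(151° − 90°) = 0.7192 I₀ · cos²(61°) = 0.169 I₀.
I₃ = I₂ cos²(169° − 151°) = 0.169 I₀ · cos²(18°) = 0.1529 I₀.
After rotation:
I₁ = I₀ cos²(90° − 58°) = I₀ cos²(32°) = 0.7192 I₀.
I₂ = I₁ cos²(168° − 90°) = 0.7192 I₀ · cos²(78°) = 0.03109 I₀.
I₃ = I₂ cos²(169° − 168°) = 0.03109 I₀ · cos²(1°) = 0.03108 I₀.
Ratio = 0.03108 / 0.1529 = 0.2033.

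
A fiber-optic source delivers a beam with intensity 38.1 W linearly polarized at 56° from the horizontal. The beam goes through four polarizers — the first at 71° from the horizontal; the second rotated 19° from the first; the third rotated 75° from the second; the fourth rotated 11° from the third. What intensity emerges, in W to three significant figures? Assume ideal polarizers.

I ≈ 2.05 W

I₁ = 38.1 W · cos²(15°) = 35.55 W.
I₂ = I₁ · cos²(19°) = 35.55 · 0.894 = 31.78 W.
I₃ = I₂ · cos²(75°) = 31.78 · 0.06699 = 2.129 W.
I₄ = I₃ · cos²(11°) = 2.129 · 0.9636 = 2.051 W.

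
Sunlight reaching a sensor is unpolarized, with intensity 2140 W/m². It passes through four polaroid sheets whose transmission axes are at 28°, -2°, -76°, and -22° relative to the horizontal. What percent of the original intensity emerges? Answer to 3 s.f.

≈ 0.984%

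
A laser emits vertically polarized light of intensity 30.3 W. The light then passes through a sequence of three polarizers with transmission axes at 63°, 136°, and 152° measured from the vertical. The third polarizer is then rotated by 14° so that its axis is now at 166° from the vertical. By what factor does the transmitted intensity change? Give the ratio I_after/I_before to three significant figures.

Before rotation:
By Malus's law, I₁ = I₀ cos²(63° − 0°) = I₀ cos²(63°) = 0.2061 I₀.
I₂ = I₁ cos²(136° − 63°) = 0.2061 I₀ · cos²(73°) = 0.01762 I₀.
I₃ = I₂ cos²(152° − 136°) = 0.01762 I₀ · cos²(16°) = 0.01628 I₀.
After rotation:
I₁ = I₀ cos²(63° − 0°) = I₀ cos²(63°) = 0.2061 I₀.
I₂ = I₁ cos²(136° − 63°) = 0.2061 I₀ · cos²(73°) = 0.01762 I₀.
I₃ = I₂ cos²(166° − 136°) = 0.01762 I₀ · cos²(30°) = 0.01321 I₀.
Ratio = 0.01321 / 0.01628 = 0.8117.

I_new/I_old ≈ 0.812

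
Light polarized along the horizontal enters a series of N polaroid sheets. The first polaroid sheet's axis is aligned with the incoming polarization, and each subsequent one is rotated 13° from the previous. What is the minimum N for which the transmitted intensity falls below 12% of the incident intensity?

First polarizer is aligned with the polarization: full transmission.
Each further stage multiplies by cos²(13°) = 0.9494.
After N polarizers: T = 0.9494^(N−1). Require T < 0.12 ⇒ N−1 > ln(0.12)/ln(0.9494) = 40.83, so N−1 ≥ 41 and N = 42.
Check: N=42 gives T = 0.1189 < 0.12; N=41 gives T = 0.1253.

N = 42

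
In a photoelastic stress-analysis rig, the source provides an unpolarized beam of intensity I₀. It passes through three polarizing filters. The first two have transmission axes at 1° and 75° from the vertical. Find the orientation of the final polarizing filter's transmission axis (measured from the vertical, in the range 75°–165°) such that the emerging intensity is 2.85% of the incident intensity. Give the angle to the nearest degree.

Unpolarized light through the first polarizer → I₁ = ½ I₀, now polarized at 1°.
I₂ = I₁ cos²(75° − 1°) = 0.5 I₀ · cos²(74°) = 0.03799 I₀.
Need I₃/I₀ = 0.0285, so cos²(θ − 75°) = 0.0285 / 0.03799 = 0.7502.
θ − 75° = arccos(√0.7502) = 30.0°, giving θ ≈ 75 + 30.0 = 105.0°.

θ ≈ 105°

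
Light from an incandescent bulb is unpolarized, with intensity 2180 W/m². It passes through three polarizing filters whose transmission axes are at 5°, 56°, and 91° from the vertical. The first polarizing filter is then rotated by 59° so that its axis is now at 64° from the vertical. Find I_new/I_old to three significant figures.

I_new/I_old ≈ 2.48

Before rotation:
Unpolarized light through the first polarizer → I₁ = ½ I₀, now polarized at 5°.
I₂ = I₁ cos²(56° − 5°) = 0.5 I₀ · cos²(51°) = 0.198 I₀.
I₃ = I₂ cos²(91° − 56°) = 0.198 I₀ · cos²(35°) = 0.1329 I₀.
After rotation:
Unpolarized light through the first polarizer → I₁ = ½ I₀, now polarized at 64°.
I₂ = I₁ cos²(56° − 64°) = 0.5 I₀ · cos²(8°) = 0.4903 I₀.
I₃ = I₂ cos²(91° − 56°) = 0.4903 I₀ · cos²(35°) = 0.329 I₀.
Ratio = 0.329 / 0.1329 = 2.476.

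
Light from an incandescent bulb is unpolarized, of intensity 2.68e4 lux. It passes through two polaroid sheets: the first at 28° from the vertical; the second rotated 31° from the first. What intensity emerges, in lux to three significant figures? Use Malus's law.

I ≈ 9850 lux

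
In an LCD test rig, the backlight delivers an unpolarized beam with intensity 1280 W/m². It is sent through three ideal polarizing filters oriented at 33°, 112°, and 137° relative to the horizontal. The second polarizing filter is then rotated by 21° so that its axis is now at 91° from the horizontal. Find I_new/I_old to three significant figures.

Before rotation:
Unpolarized light through the first polarizer → I₁ = ½ I₀, now polarized at 33°.
I₂ = I₁ cos²(112° − 33°) = 0.5 I₀ · cos²(79°) = 0.0182 I₀.
I₃ = I₂ cos²(137° − 112°) = 0.0182 I₀ · cos²(25°) = 0.01495 I₀.
After rotation:
Unpolarized light through the first polarizer → I₁ = ½ I₀, now polarized at 33°.
I₂ = I₁ cos²(91° − 33°) = 0.5 I₀ · cos²(58°) = 0.1404 I₀.
I₃ = I₂ cos²(137° − 91°) = 0.1404 I₀ · cos²(46°) = 0.06775 I₀.
Ratio = 0.06775 / 0.01495 = 4.531.

I_new/I_old ≈ 4.53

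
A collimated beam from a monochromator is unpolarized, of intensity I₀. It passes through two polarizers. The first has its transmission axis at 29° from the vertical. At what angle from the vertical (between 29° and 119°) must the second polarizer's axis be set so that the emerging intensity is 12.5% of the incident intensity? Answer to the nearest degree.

Unpolarized light through the first polarizer → I₁ = ½ I₀, now polarized at 29°.
Need I₂/I₀ = 0.125, so cos²(θ − 29°) = 0.125 / 0.5 = 0.25.
θ − 29° = arccos(√0.25) = 60.0°, giving θ ≈ 29 + 60.0 = 89.0°.

θ ≈ 89°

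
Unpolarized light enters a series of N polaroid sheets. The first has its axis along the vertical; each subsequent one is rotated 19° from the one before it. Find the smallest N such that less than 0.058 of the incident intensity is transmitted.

First polarizer halves the unpolarized light: factor 1/2.
Each further stage multiplies by cos²(19°) = 0.894.
After N polarizers: T = 0.5·0.894^(N−1). Require T < 0.058 ⇒ N−1 > ln(0.058/0.5)/ln(0.894) = 19.23, so N−1 ≥ 20 and N = 21.
Check: N=21 gives T = 0.05318 < 0.058; N=20 gives T = 0.05949.

N = 21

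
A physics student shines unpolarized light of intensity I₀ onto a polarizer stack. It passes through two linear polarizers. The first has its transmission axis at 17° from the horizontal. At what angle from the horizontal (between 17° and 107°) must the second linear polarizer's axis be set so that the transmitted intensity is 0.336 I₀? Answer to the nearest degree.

θ ≈ 52°

Unpolarized light through the first polarizer → I₁ = ½ I₀, now polarized at 17°.
Need I₂/I₀ = 0.336, so cos²(θ − 17°) = 0.336 / 0.5 = 0.672.
θ − 17° = arccos(√0.672) = 34.9°, giving θ ≈ 17 + 34.9 = 51.9°.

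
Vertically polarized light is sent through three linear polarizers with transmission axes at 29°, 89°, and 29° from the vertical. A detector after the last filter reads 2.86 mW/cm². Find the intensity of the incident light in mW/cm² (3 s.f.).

I₀ ≈ 59.8 mW/cm²

I₁ = I₀ cos²(29° − 0°) = I₀ cos²(29°) = 0.765 I₀.
I₂ = I₁ cos²(89° − 29°) = 0.765 I₀ · cos²(60°) = 0.1912 I₀.
I₃ = I₂ cos²(29° − 89°) = 0.1912 I₀ · cos²(60°) = 0.04781 I₀.
So 2.86 mW/cm² = 0.04781 I₀, giving I₀ = 2.86/0.04781 = 59.82 mW/cm².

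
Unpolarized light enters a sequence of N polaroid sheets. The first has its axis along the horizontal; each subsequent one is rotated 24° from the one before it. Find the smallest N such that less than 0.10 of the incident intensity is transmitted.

N = 10

First polarizer halves the unpolarized light: factor 1/2.
Each further stage multiplies by cos²(24°) = 0.8346.
After N polarizers: T = 0.5·0.8346^(N−1). Require T < 0.10 ⇒ N−1 > ln(0.10/0.5)/ln(0.8346) = 8.90, so N−1 ≥ 9 and N = 10.
Check: N=10 gives T = 0.0982 < 0.10; N=9 gives T = 0.1177.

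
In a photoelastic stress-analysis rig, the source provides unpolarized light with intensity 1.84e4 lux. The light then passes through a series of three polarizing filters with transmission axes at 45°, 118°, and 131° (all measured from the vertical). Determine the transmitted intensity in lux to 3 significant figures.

Unpolarized light through the first polarizer → I₁ = 1.84e4 lux/2 = 9200 lux, polarized at 45°.
I₂ = I₁ · cos²(73°) = 9200 · 0.08548 = 786.4 lux.
I₃ = I₂ · cos²(13°) = 786.4 · 0.9494 = 746.6 lux.

I ≈ 747 lux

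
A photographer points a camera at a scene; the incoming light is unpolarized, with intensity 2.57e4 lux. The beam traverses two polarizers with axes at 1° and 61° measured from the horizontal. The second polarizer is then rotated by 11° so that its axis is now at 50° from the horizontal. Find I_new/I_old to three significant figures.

I_new/I_old ≈ 1.72

Before rotation:
Unpolarized light through the first polarizer → I₁ = ½ I₀, now polarized at 1°.
I₂ = I₁ cos²(61° − 1°) = 0.5 I₀ · cos²(60°) = 0.125 I₀.
After rotation:
Unpolarized light through the first polarizer → I₁ = ½ I₀, now polarized at 1°.
I₂ = I₁ cos²(50° − 1°) = 0.5 I₀ · cos²(49°) = 0.2152 I₀.
Ratio = 0.2152 / 0.125 = 1.722.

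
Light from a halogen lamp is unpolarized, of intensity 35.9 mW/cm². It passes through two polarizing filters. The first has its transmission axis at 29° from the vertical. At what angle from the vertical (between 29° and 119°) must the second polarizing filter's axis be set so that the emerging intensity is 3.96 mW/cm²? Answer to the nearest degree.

θ ≈ 91°

Unpolarized light through the first polarizer → I₁ = ½ I₀, now polarized at 29°.
Target fraction: 3.96 / 35.9 mW/cm² = 0.1103 of I₀.
Need I₂/I₀ = 0.1103, so cos²(θ − 29°) = 0.1103 / 0.5 = 0.2206.
θ − 29° = arccos(√0.2206) = 62.0°, giving θ ≈ 29 + 62.0 = 91.0°.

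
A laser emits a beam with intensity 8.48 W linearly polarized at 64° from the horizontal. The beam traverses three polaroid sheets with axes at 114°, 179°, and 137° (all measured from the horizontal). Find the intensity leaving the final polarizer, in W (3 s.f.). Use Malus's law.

I ≈ 0.346 W

By Malus's law, I₁ = 8.48 W · cos²(50°) = 3.504 W.
I₂ = I₁ · cos²(65°) = 3.504 · 0.1786 = 0.6258 W.
I₃ = I₂ · cos²(42°) = 0.6258 · 0.5523 = 0.3456 W.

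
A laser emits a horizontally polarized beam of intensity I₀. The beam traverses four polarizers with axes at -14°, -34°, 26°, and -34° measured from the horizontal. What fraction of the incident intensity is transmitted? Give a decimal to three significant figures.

≈ 0.0520 I₀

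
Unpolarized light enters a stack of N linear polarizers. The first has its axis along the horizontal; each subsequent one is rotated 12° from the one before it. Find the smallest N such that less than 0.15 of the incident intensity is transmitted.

First polarizer halves the unpolarized light: factor 1/2.
Each further stage multiplies by cos²(12°) = 0.9568.
After N polarizers: T = 0.5·0.9568^(N−1). Require T < 0.15 ⇒ N−1 > ln(0.15/0.5)/ln(0.9568) = 27.25, so N−1 ≥ 28 and N = 29.
Check: N=29 gives T = 0.1451 < 0.15; N=28 gives T = 0.1516.

N = 29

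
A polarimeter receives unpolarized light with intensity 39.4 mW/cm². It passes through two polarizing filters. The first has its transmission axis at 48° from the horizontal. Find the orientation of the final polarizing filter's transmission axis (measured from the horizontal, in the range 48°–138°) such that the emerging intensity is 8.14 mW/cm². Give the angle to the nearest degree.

θ ≈ 98°

Unpolarized light through the first polarizer → I₁ = ½ I₀, now polarized at 48°.
Target fraction: 8.14 / 39.4 mW/cm² = 0.2066 of I₀.
Need I₂/I₀ = 0.2066, so cos²(θ − 48°) = 0.2066 / 0.5 = 0.4132.
θ − 48° = arccos(√0.4132) = 50.0°, giving θ ≈ 48 + 50.0 = 98.0°.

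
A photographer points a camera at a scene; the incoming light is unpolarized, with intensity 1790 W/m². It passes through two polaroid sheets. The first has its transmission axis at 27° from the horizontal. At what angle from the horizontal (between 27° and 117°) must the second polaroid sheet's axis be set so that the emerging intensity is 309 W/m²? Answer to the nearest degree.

θ ≈ 81°

Unpolarized light through the first polarizer → I₁ = ½ I₀, now polarized at 27°.
Target fraction: 309 / 1790 W/m² = 0.1726 of I₀.
Need I₂/I₀ = 0.1726, so cos²(θ − 27°) = 0.1726 / 0.5 = 0.3453.
θ − 27° = arccos(√0.3453) = 54.0°, giving θ ≈ 27 + 54.0 = 81.0°.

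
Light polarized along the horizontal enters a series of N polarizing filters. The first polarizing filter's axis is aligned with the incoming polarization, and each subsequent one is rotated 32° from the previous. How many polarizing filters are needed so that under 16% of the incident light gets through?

First polarizer is aligned with the polarization: full transmission.
Each further stage multiplies by cos²(32°) = 0.7192.
After N polarizers: T = 0.7192^(N−1). Require T < 0.16 ⇒ N−1 > ln(0.16)/ln(0.7192) = 5.56, so N−1 ≥ 6 and N = 7.
Check: N=7 gives T = 0.1384 < 0.16; N=6 gives T = 0.1924.

N = 7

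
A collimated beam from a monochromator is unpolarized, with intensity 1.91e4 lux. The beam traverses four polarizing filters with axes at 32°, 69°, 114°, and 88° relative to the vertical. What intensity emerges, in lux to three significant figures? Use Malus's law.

Unpolarized light through the first polarizer → I₁ = 1.91e4 lux/2 = 9550 lux, polarized at 32°.
I₂ = I₁ · cos²(37°) = 9550 · 0.6378 = 6091 lux.
I₃ = I₂ · cos²(45°) = 6091 · 0.5 = 3046 lux.
I₄ = I₃ · cos²(26°) = 3046 · 0.8078 = 2460 lux.

I ≈ 2460 lux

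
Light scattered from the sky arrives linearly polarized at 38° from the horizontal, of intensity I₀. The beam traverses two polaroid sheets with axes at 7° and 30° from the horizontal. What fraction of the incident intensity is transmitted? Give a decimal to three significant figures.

I₁ = I₀ cos²(7° − 38°) = I₀ cos²(31°) = 0.7347 I₀.
I₂ = I₁ cos²(30° − 7°) = 0.7347 I₀ · cos²(23°) = 0.6226 I₀.
Transmitted fraction = 0.6226.

≈ 0.623 I₀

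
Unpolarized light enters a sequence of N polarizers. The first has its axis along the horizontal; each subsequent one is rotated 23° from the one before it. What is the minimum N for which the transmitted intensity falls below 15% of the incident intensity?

N = 9

First polarizer halves the unpolarized light: factor 1/2.
Each further stage multiplies by cos²(23°) = 0.8473.
After N polarizers: T = 0.5·0.8473^(N−1). Require T < 0.15 ⇒ N−1 > ln(0.15/0.5)/ln(0.8473) = 7.27, so N−1 ≥ 8 and N = 9.
Check: N=9 gives T = 0.1329 < 0.15; N=8 gives T = 0.1568.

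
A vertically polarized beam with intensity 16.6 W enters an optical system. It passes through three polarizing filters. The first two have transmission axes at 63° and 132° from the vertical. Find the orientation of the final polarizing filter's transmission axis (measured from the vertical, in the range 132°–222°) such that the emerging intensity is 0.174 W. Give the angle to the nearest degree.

By Malus's law, I₁ = I₀ cos²(63° − 0°) = I₀ cos²(63°) = 0.2061 I₀.
I₂ = I₁ cos²(132° − 63°) = 0.2061 I₀ · cos²(69°) = 0.02647 I₀.
Target fraction: 0.174 / 16.6 W = 0.01048 of I₀.
Need I₃/I₀ = 0.01048, so cos²(θ − 132°) = 0.01048 / 0.02647 = 0.396.
θ − 132° = arccos(√0.396) = 51.0°, giving θ ≈ 132 + 51.0 = 183.0°.

θ ≈ 183°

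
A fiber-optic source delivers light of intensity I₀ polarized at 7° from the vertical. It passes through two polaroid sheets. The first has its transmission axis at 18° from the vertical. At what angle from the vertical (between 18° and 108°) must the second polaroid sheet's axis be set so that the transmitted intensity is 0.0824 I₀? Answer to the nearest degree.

θ ≈ 91°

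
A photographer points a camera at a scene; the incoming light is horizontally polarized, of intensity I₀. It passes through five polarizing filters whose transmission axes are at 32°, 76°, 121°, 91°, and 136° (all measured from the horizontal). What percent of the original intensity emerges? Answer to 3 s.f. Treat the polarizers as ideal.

≈ 6.98%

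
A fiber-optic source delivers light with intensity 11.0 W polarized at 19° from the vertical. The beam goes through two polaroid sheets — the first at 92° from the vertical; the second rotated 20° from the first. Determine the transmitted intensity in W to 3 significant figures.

I ≈ 0.830 W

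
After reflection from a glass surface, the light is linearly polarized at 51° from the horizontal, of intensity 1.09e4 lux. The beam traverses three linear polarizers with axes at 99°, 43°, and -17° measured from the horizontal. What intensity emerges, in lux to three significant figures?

I₁ = 1.09e4 lux · cos²(48°) = 4880 lux.
I₂ = I₁ · cos²(56°) = 4880 · 0.3127 = 1526 lux.
I₃ = I₂ · cos²(60°) = 1526 · 0.25 = 381.5 lux.

I ≈ 382 lux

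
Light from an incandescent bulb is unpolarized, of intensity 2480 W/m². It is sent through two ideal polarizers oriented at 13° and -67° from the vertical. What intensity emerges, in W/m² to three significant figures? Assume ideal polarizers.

I ≈ 37.4 W/m²

Unpolarized light through the first polarizer → I₁ = 2480 W/m²/2 = 1240 W/m², polarized at 13°.
I₂ = I₁ · cos²(80°) = 1240 · 0.03015 = 37.39 W/m².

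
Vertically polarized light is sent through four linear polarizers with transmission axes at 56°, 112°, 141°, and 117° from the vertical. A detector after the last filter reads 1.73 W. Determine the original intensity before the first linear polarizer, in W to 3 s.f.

By Malus's law, I₁ = I₀ cos²(56° − 0°) = I₀ cos²(56°) = 0.3127 I₀.
I₂ = I₁ cos²(112° − 56°) = 0.3127 I₀ · cos²(56°) = 0.09778 I₀.
I₃ = I₂ cos²(141° − 112°) = 0.09778 I₀ · cos²(29°) = 0.0748 I₀.
I₄ = I₃ cos²(117° − 141°) = 0.0748 I₀ · cos²(24°) = 0.06242 I₀.
So 1.73 W = 0.06242 I₀, giving I₀ = 1.73/0.06242 = 27.71 W.

I₀ ≈ 27.7 W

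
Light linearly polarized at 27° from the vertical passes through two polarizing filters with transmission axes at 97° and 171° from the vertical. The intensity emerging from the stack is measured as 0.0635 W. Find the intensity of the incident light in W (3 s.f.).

I₀ ≈ 7.14 W

By Malus's law, I₁ = I₀ cos²(97° − 27°) = I₀ cos²(70°) = 0.117 I₀.
I₂ = I₁ cos²(171° − 97°) = 0.117 I₀ · cos²(74°) = 0.008887 I₀.
So 0.0635 W = 0.008887 I₀, giving I₀ = 0.0635/0.008887 = 7.145 W.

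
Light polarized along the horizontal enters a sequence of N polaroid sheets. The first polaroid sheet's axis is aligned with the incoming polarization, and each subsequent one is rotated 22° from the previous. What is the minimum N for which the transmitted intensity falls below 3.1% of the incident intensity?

N = 24

First polarizer is aligned with the polarization: full transmission.
Each further stage multiplies by cos²(22°) = 0.8597.
After N polarizers: T = 0.8597^(N−1). Require T < 0.031 ⇒ N−1 > ln(0.031)/ln(0.8597) = 22.97, so N−1 ≥ 23 and N = 24.
Check: N=24 gives T = 0.03088 < 0.031; N=23 gives T = 0.03592.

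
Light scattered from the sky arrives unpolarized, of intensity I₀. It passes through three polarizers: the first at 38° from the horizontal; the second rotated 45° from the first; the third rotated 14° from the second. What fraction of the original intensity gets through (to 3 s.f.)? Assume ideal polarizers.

Unpolarized light through the first polarizer → I₁ = ½ I₀, now polarized at 38°.
I₂ = I₁ cos²(45°) = 0.5 · 0.5 I₀ = 0.25 I₀.
I₃ = I₂ cos²(14°) = 0.25 · 0.9415 I₀ = 0.2354 I₀.
Transmitted fraction = 0.2354.

≈ 0.235 I₀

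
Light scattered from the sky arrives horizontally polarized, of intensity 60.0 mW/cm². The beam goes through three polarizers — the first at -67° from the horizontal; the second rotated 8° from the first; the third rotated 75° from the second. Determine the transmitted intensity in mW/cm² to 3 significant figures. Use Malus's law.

By Malus's law, I₁ = 60.0 mW/cm² · cos²(67°) = 9.16 mW/cm².
I₂ = I₁ · cos²(8°) = 9.16 · 0.9806 = 8.983 mW/cm².
I₃ = I₂ · cos²(75°) = 8.983 · 0.06699 = 0.6017 mW/cm².

I ≈ 0.602 mW/cm²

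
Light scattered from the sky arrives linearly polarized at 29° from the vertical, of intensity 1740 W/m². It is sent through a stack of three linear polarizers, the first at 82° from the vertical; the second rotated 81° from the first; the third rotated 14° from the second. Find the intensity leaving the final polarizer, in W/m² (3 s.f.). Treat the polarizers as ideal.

I₁ = 1740 W/m² · cos²(53°) = 630.2 W/m².
I₂ = I₁ · cos²(81°) = 630.2 · 0.02447 = 15.42 W/m².
I₃ = I₂ · cos²(14°) = 15.42 · 0.9415 = 14.52 W/m².

I ≈ 14.5 W/m²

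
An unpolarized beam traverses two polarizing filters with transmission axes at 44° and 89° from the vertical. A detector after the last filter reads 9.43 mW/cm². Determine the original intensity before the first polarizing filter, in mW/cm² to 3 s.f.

I₀ ≈ 37.7 mW/cm²

Unpolarized light through the first polarizer → I₁ = ½ I₀, now polarized at 44°.
I₂ = I₁ cos²(89° − 44°) = 0.5 I₀ · cos²(45°) = 0.25 I₀.
So 9.43 mW/cm² = 0.25 I₀, giving I₀ = 9.43/0.25 = 37.72 mW/cm².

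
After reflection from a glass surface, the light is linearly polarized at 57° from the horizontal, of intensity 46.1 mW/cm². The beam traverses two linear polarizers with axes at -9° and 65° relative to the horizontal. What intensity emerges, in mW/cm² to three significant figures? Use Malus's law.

I ≈ 0.579 mW/cm²

By Malus's law, I₁ = 46.1 mW/cm² · cos²(66°) = 7.627 mW/cm².
I₂ = I₁ · cos²(74°) = 7.627 · 0.07598 = 0.5794 mW/cm².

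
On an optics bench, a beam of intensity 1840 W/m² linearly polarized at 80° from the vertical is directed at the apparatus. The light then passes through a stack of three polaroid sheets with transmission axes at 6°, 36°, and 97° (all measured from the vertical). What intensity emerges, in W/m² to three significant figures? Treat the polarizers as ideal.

I₁ = 1840 W/m² · cos²(74°) = 139.8 W/m².
I₂ = I₁ · cos²(30°) = 139.8 · 0.75 = 104.8 W/m².
I₃ = I₂ · cos²(61°) = 104.8 · 0.235 = 24.64 W/m².

I ≈ 24.6 W/m²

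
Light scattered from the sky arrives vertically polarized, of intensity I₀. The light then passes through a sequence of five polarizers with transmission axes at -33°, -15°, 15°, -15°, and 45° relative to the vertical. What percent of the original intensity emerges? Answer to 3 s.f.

I₁ = I₀ cos²(-33° − 0°) = I₀ cos²(33°) = 0.7034 I₀.
I₂ = I₁ cos²(-15° + 33°) = 0.7034 I₀ · cos²(18°) = 0.6362 I₀.
I₃ = I₂ cos²(15° + 15°) = 0.6362 I₀ · cos²(30°) = 0.4772 I₀.
I₄ = I₃ cos²(-15° − 15°) = 0.4772 I₀ · cos²(30°) = 0.3579 I₀.
I₅ = I₄ cos²(45° + 15°) = 0.3579 I₀ · cos²(60°) = 0.08947 I₀.
That is 8.947% of the incident intensity.

≈ 8.95%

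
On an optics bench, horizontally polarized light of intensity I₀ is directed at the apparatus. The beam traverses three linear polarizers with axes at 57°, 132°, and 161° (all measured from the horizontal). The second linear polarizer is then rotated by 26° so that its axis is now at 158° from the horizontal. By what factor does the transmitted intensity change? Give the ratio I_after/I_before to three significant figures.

I_new/I_old ≈ 0.709

Before rotation:
By Malus's law, I₁ = I₀ cos²(57° − 0°) = I₀ cos²(57°) = 0.2966 I₀.
I₂ = I₁ cos²(132° − 57°) = 0.2966 I₀ · cos²(75°) = 0.01987 I₀.
I₃ = I₂ cos²(161° − 132°) = 0.01987 I₀ · cos²(29°) = 0.0152 I₀.
After rotation:
I₁ = I₀ cos²(57° − 0°) = I₀ cos²(57°) = 0.2966 I₀.
Angle between axes 1 and 2: 79°. I₂ = 0.2966 I₀ · cos²(79°) = 0.0108 I₀.
I₃ = I₂ cos²(161° − 158°) = 0.0108 I₀ · cos²(3°) = 0.01077 I₀.
Ratio = 0.01077 / 0.0152 = 0.7086.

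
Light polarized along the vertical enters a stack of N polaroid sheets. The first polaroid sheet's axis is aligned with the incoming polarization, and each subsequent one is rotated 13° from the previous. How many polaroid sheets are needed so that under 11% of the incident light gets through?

N = 44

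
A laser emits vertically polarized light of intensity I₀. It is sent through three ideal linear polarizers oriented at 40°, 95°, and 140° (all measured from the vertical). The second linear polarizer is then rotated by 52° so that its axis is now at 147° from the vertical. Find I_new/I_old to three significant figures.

Before rotation:
I₁ = I₀ cos²(40° − 0°) = I₀ cos²(40°) = 0.5868 I₀.
I₂ = I₁ cos²(95° − 40°) = 0.5868 I₀ · cos²(55°) = 0.1931 I₀.
I₃ = I₂ cos²(140° − 95°) = 0.1931 I₀ · cos²(45°) = 0.09653 I₀.
After rotation:
I₁ = I₀ cos²(40° − 0°) = I₀ cos²(40°) = 0.5868 I₀.
Angle between axes 1 and 2: 73°. I₂ = 0.5868 I₀ · cos²(73°) = 0.05016 I₀.
I₃ = I₂ cos²(140° − 147°) = 0.05016 I₀ · cos²(7°) = 0.04942 I₀.
Ratio = 0.04942 / 0.09653 = 0.5119.

I_new/I_old ≈ 0.512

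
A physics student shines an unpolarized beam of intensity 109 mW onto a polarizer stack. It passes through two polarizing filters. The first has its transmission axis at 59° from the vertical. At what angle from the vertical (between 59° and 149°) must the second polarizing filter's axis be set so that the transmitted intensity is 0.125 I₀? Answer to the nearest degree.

Unpolarized light through the first polarizer → I₁ = ½ I₀, now polarized at 59°.
Need I₂/I₀ = 0.125, so cos²(θ − 59°) = 0.125 / 0.5 = 0.25.
θ − 59° = arccos(√0.25) = 60.0°, giving θ ≈ 59 + 60.0 = 119.0°.

θ ≈ 119°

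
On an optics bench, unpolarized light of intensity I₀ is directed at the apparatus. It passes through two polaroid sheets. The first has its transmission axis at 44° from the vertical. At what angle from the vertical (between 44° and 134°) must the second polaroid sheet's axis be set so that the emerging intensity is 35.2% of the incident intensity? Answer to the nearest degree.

Unpolarized light through the first polarizer → I₁ = ½ I₀, now polarized at 44°.
Need I₂/I₀ = 0.352, so cos²(θ − 44°) = 0.352 / 0.5 = 0.704.
θ − 44° = arccos(√0.704) = 33.0°, giving θ ≈ 44 + 33.0 = 77.0°.

θ ≈ 77°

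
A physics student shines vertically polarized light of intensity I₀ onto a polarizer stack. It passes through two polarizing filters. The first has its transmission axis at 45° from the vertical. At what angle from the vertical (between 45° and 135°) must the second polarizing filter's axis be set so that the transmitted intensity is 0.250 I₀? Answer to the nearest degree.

By Malus's law, I₁ = I₀ cos²(45° − 0°) = I₀ cos²(45°) = 0.5 I₀.
Need I₂/I₀ = 0.25, so cos²(θ − 45°) = 0.25 / 0.5 = 0.5.
θ − 45° = arccos(√0.5) = 45.0°, giving θ ≈ 45 + 45.0 = 90.0°.

θ ≈ 90°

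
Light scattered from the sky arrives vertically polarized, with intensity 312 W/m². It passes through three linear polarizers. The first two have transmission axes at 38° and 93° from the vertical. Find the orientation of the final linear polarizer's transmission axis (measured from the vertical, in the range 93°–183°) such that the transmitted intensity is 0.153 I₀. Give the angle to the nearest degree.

By Malus's law, I₁ = I₀ cos²(38° − 0°) = I₀ cos²(38°) = 0.621 I₀.
I₂ = I₁ cos²(93° − 38°) = 0.621 I₀ · cos²(55°) = 0.2043 I₀.
Need I₃/I₀ = 0.153, so cos²(θ − 93°) = 0.153 / 0.2043 = 0.7489.
θ − 93° = arccos(√0.7489) = 30.1°, giving θ ≈ 93 + 30.1 = 123.1°.

θ ≈ 123°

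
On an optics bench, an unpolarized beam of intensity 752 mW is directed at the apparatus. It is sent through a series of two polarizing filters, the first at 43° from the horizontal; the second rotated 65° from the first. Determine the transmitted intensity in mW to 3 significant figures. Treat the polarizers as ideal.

I ≈ 67.2 mW

Unpolarized light through the first polarizer → I₁ = 752 mW/2 = 376 mW, polarized at 43°.
I₂ = I₁ · cos²(65°) = 376 · 0.1786 = 67.16 mW.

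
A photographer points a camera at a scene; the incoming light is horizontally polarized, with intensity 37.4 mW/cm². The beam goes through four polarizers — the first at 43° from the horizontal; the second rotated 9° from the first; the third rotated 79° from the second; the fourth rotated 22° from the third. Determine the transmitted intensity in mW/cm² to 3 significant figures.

By Malus's law, I₁ = 37.4 mW/cm² · cos²(43°) = 20 mW/cm².
I₂ = I₁ · cos²(9°) = 20 · 0.9755 = 19.51 mW/cm².
I₃ = I₂ · cos²(79°) = 19.51 · 0.03641 = 0.7105 mW/cm².
I₄ = I₃ · cos²(22°) = 0.7105 · 0.8597 = 0.6108 mW/cm².

I ≈ 0.611 mW/cm²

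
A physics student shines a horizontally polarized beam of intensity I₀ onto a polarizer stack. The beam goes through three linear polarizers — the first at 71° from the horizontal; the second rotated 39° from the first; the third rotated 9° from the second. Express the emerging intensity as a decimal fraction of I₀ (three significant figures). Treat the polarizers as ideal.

≈ 0.0624 I₀

By Malus's law, I₁ = I₀ cos²(71° − 0°) = I₀ cos²(71°) = 0.106 I₀.
I₂ = I₁ cos²(39°) = 0.106 · 0.604 I₀ = 0.06402 I₀.
I₃ = I₂ cos²(9°) = 0.06402 · 0.9755 I₀ = 0.06245 I₀.
Transmitted fraction = 0.06245.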